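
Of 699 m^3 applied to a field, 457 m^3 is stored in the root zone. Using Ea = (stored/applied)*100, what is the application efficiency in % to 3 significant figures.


Ea = (457/699)*100 = 65.4 %
Therefore the application efficiency = 65.4 %.


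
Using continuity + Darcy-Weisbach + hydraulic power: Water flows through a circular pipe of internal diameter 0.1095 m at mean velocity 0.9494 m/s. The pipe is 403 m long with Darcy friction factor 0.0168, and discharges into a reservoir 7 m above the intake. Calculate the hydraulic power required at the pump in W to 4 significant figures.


Approach: apply continuity + Darcy-Weisbach + hydraulic power, Q = A*v; hf = f*(L/D)*(v^2/(2g)); H = static + hf; P = rho*g*Q*H.
Step 1 — flow rate (continuity, Q = A*v):
  A = pi*(0.1095/2)^2 = 0.00941712 m^2
  Q = 0.00941712 * 0.9494 = 0.00894061 m^3/s
Step 2 — friction head loss (Darcy-Weisbach):
  hf = 0.0168 * (403/0.1095) * (0.9494^2 / (2*9.81))
  hf = 2.84053 m
Step 3 — total head: H = 7 + 2.84053 = 9.84053 m
Step 4 — hydraulic power (P = rho*g*Q*H):
  P = 1000 * 9.81 * 0.00894061 * 9.84053 = 863.1 W
Therefore the hydraulic power required at the pump = 863.1 W.


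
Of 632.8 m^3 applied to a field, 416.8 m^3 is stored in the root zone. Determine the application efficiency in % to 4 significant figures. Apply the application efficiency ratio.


Approach: apply the application efficiency ratio, Ea = (stored/applied)*100.
Ea = (416.8/632.8)*100 = 65.87 %
Therefore the application efficiency = 65.87 %.


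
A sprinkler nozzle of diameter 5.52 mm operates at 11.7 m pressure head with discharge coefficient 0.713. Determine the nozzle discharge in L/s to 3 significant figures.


Approach: apply the orifice equation, Q = Cd*A*sqrt(2*g*h), A = pi*(d/2)^2.
A = pi*(5.52e-3/2)^2 = 2.3931e-05 m^2
Q = 0.713 * 2.3931e-05 * sqrt(2*9.81*11.7) * 1000 = 0.259 L/s
Therefore the nozzle discharge = 0.259 L/s.


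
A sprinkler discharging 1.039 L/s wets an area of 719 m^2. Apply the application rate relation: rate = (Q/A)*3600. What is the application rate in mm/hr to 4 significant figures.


rate = (1.039 / 719) * 3600 = 5.202 mm/hr
Therefore the application rate = 5.202 mm/hr.


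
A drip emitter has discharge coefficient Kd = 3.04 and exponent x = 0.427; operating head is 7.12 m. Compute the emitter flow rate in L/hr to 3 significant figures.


Approach: apply the emitter characteristic equation, q = Kd * h^x.
q = 3.04 * 7.12^0.427 = 7.03 L/hr
Therefore the emitter flow rate = 7.03 L/hr.


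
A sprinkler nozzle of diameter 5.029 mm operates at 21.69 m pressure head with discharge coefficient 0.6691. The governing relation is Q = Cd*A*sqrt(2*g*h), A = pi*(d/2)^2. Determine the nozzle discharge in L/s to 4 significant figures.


A = pi*(5.029e-3/2)^2 = 1.98634e-05 m^2
Q = 0.6691 * 1.98634e-05 * sqrt(2*9.81*21.69) * 1000 = 0.2742 L/s
Therefore the nozzle discharge = 0.2742 L/s.


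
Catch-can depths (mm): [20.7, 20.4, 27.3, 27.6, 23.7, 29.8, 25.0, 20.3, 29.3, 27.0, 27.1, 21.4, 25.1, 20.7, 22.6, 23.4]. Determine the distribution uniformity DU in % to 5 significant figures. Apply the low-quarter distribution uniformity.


Approach: apply the low-quarter distribution uniformity, DU = (mean of lowest quarter of readings / overall mean)*100.
sorted lowest 4 of 16: [20.3, 20.4, 20.7, 20.7] -> mean = 20.52500 mm
overall mean = 24.46250 mm
DU = (20.52500/24.46250)*100 = 83.904 %
Therefore the distribution uniformity DU = 83.904 %.


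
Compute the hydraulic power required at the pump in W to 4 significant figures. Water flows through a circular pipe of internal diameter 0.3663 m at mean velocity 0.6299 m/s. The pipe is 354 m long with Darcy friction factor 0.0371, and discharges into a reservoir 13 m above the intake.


Approach: apply continuity + Darcy-Weisbach + hydraulic power, Q = A*v; hf = f*(L/D)*(v^2/(2g)); H = static + hf; P = rho*g*Q*H.
Step 1 — flow rate (continuity, Q = A*v):
  A = pi*(0.3663/2)^2 = 0.105381 m^2
  Q = 0.105381 * 0.6299 = 0.0663797 m^3/s
Step 2 — friction head loss (Darcy-Weisbach):
  hf = 0.0371 * (354/0.3663) * (0.6299^2 / (2*9.81))
  hf = 0.725078 m
Step 3 — total head: H = 13 + 0.725078 = 13.7251 m
Step 4 — hydraulic power (P = rho*g*Q*H):
  P = 1000 * 9.81 * 0.0663797 * 13.7251 = 8938 W
Therefore the hydraulic power required at the pump = 8938 W.


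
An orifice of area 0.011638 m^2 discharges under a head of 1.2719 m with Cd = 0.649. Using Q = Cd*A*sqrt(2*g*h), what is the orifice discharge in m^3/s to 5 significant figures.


Q = 0.649 * 0.011638 * sqrt(2*9.81*1.2719) = 0.037731 m^3/s
Therefore the orifice discharge = 0.037731 m^3/s.


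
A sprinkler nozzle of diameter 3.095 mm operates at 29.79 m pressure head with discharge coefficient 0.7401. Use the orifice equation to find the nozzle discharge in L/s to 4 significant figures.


Approach: apply the orifice equation, Q = Cd*A*sqrt(2*g*h), A = pi*(d/2)^2.
A = pi*(3.095e-3/2)^2 = 7.52335e-06 m^2
Q = 0.7401 * 7.52335e-06 * sqrt(2*9.81*29.79) * 1000 = 0.1346 L/s
Therefore the nozzle discharge = 0.1346 L/s.


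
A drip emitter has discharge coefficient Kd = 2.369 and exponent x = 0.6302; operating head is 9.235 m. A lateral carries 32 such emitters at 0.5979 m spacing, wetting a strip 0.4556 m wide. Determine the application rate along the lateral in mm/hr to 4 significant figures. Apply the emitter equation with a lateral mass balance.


Approach: apply the emitter equation with a lateral mass balance, q = Kd*h^x; Q = n*q; rate = Q/(n*spacing*width).
Step 1 — single emitter flow (q = Kd*h^x):
  q = 2.369 * 9.235^0.6302 = 9.61576 L/hr
Step 2 — total lateral flow: Q = 32 * 9.61576 = 307.704 L/hr
Step 3 — wetted area: A = 32 * 0.5979 * 0.4556 = 8.71690 m^2
Step 4 — application rate: Q/A = 307.704/8.71690 = 35.30 mm/hr
Therefore the application rate along the lateral = 35.30 mm/hr.


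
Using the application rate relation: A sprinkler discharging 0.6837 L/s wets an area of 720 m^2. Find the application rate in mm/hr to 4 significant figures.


Approach: apply the application rate relation, rate = (Q/A)*3600.
rate = (0.6837 / 720) * 3600 = 3.418 mm/hr
Therefore the application rate = 3.418 mm/hr.


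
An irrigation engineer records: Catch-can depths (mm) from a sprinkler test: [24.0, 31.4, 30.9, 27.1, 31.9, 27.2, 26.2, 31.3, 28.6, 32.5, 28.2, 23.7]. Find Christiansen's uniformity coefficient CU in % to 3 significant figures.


Approach: apply Christiansen's uniformity coefficient, CU = (1 - mean_abs_deviation/mean)*100.
mean = 28.583 mm
mean |d_i - mean| = 2.5167 mm
CU = (1 - 2.5167/28.583)*100 = 91.2 %
Therefore Christiansen's uniformity coefficient CU = 91.2 %.


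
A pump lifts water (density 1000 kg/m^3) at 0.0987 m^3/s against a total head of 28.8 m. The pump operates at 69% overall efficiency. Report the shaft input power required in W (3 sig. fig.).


Approach: apply hydraulic power then efficiency conversion, P = rho*g*Q*H; P_in = P/eta.
Step 1 — hydraulic power (P = rho*g*Q*H):
  P = 1000 * 9.81 * 0.0987 * 28.8 = 27886 W
Step 2 — input power: P_in = P/eta = 27886 / 0.69 = 40400 W
Therefore the shaft input power required = 40400 W.


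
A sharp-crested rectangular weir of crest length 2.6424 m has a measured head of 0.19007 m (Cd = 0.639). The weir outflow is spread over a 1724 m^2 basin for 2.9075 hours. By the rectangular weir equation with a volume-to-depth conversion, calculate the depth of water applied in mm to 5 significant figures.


Approach: apply the rectangular weir equation with a volume-to-depth conversion, Q = (2/3)*Cd*L*sqrt(2g)*H^1.5; d = Q*t/A * 1000.
Step 1 — weir discharge:
  Q = (2/3)*0.639*2.6424*sqrt(2*9.81)*0.19007^1.5 = 0.4131693 m^3/s
Step 2 — volume: V = 0.4131693 * 2.9075*3600 = 4324.643 m^3
Step 3 — depth: d = V/A * 1000 = 4324.643/1724 * 1000 = 2508.5 mm
Therefore the depth of water applied = 2508.5 mm.


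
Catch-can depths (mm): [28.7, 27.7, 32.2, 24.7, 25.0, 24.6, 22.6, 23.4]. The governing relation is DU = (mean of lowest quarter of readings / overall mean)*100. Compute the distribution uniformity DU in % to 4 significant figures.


sorted lowest 2 of 8: [22.6, 23.4] -> mean = 23.0000 mm
overall mean = 26.1125 mm
DU = (23.0000/26.1125)*100 = 88.08 %
Therefore the distribution uniformity DU = 88.08 %.


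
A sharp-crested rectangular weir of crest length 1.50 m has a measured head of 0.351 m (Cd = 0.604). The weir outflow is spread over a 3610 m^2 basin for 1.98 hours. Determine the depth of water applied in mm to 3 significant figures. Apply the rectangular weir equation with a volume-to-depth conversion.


Approach: apply the rectangular weir equation with a volume-to-depth conversion, Q = (2/3)*Cd*L*sqrt(2g)*H^1.5; d = Q*t/A * 1000.
Step 1 — weir discharge:
  Q = (2/3)*0.604*1.50*sqrt(2*9.81)*0.351^1.5 = 0.55635 m^3/s
Step 2 — volume: V = 0.55635 * 1.98*3600 = 3965.7 m^3
Step 3 — depth: d = V/A * 1000 = 3965.7/3610 * 1000 = 1100 mm
Therefore the depth of water applied = 1100 mm.


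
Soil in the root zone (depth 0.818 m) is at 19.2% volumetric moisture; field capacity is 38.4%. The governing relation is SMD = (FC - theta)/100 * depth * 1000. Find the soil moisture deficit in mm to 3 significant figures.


SMD = (38.4 - 19.2)/100 * 0.818 * 1000 = 157 mm
Therefore the soil moisture deficit = 157 mm.


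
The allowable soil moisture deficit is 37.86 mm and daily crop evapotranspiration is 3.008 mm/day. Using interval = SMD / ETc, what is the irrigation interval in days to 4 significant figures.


interval = 37.86 / 3.008 = 12.59 days
Therefore the irrigation interval = 12.59 days.


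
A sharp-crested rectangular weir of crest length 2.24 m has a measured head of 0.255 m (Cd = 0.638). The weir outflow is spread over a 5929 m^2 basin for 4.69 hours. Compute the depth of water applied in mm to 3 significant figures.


Approach: apply the rectangular weir equation with a volume-to-depth conversion, Q = (2/3)*Cd*L*sqrt(2g)*H^1.5; d = Q*t/A * 1000.
Step 1 — weir discharge:
  Q = (2/3)*0.638*2.24*sqrt(2*9.81)*0.255^1.5 = 0.54342 m^3/s
Step 2 — volume: V = 0.54342 * 4.69*3600 = 9175.1 m^3
Step 3 — depth: d = V/A * 1000 = 9175.1/5929 * 1000 = 1550 mm
Therefore the depth of water applied = 1550 mm.


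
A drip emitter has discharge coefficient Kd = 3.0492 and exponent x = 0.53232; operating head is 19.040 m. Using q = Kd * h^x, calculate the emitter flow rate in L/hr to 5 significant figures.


q = 3.0492 * 19.040^0.53232 = 14.635 L/hr
Therefore the emitter flow rate = 14.635 L/hr.


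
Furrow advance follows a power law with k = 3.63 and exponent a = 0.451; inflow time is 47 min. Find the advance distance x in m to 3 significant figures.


Approach: apply the power-law advance function, x = k*t^a.
x = 3.63 * 47^0.451 = 20.6 m
Therefore the advance distance x = 20.6 m.


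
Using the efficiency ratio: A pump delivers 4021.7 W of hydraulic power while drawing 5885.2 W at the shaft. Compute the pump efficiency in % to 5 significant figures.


Approach: apply the efficiency ratio, eta = (P_out/P_in)*100.
eta = (4021.7 / 5885.2) * 100 = 68.336 %
Therefore the pump efficiency = 68.336 %.


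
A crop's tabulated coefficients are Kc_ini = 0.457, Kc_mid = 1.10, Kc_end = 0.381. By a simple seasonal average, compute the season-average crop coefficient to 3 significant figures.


Approach: apply a simple seasonal average, Kc_avg = (Kc_ini + Kc_mid + Kc_end)/3.
Kc_avg = (0.457 + 1.10 + 0.381)/3 = 0.646
Therefore the season-average crop coefficient = 0.646.


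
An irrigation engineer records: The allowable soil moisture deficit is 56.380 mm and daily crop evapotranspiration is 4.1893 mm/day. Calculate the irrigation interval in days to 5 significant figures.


Approach: apply the irrigation interval relation, interval = SMD / ETc.
interval = 56.380 / 4.1893 = 13.458 days
Therefore the irrigation interval = 13.458 days.


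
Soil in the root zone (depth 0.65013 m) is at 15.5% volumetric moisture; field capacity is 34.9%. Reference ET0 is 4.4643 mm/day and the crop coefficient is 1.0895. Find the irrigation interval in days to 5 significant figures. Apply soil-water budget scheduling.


Approach: apply soil-water budget scheduling, SMD = (FC-theta)/100*depth*1000; ETc = ET0*Kc; interval = SMD/ETc.
Step 1 — soil moisture deficit:
  SMD = (34.9 - 15.5)/100 * 0.65013 * 1000 = 126.1252 mm
Step 2 — daily crop ET (ETc = ET0*Kc):
  ETc = 4.4643 * 1.0895 = 4.863855 mm/day
Step 3 — irrigation interval (SMD/ETc):
  interval = 126.1252 / 4.863855 = 25.931 days
Therefore the irrigation interval = 25.931 days.


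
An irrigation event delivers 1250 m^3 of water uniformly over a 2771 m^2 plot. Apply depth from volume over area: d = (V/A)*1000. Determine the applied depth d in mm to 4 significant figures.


d = (1250 / 2771) * 1000 = 451.1 mm
Therefore the applied depth d = 451.1 mm.


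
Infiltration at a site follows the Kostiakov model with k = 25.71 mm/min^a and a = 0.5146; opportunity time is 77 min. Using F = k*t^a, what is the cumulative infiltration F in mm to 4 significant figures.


F = 25.71 * 77^0.5146 = 240.4 mm
Therefore the cumulative infiltration F = 240.4 mm.


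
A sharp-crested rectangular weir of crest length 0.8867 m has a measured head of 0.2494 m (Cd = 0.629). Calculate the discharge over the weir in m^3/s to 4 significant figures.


Approach: apply the rectangular weir equation, Q = (2/3)*Cd*L*sqrt(2g)*H^1.5.
Q = (2/3)*0.629*0.8867*sqrt(2*9.81)*0.2494^1.5 = 0.2051 m^3/s
Therefore the discharge over the weir = 0.2051 m^3/s.


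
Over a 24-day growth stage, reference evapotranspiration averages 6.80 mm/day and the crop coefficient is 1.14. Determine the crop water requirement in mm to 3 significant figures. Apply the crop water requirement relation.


Approach: apply the crop water requirement relation, CWR = ET0 * Kc * days.
CWR = 6.80 * 1.14 * 24 = 186 mm
Therefore the crop water requirement = 186 mm.


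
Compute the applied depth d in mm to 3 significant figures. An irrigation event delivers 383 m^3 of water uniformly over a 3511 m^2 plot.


Approach: apply depth from volume over area, d = (V/A)*1000.
d = (383 / 3511) * 1000 = 109 mm
Therefore the applied depth d = 109 mm.


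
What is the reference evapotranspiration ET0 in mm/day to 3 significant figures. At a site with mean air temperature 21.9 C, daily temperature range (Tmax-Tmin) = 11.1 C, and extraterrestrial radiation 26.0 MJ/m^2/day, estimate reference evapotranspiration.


Approach: apply the Hargreaves-Samani method, ET0 = 0.0023*(Tmean+17.8)*sqrt(Tmax-Tmin)*0.408*Ra.
ET0 = 0.0023*(21.9+17.8)*sqrt(11.1)*0.408*26.0 = 3.23 mm/day
Therefore the reference evapotranspiration ET0 = 3.23 mm/day.


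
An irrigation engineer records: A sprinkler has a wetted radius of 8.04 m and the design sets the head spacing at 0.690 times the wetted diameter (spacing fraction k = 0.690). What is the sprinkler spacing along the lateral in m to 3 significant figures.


Approach: apply the sprinkler spacing rule (spacing as a fraction of wetted diameter), S = k*(2*R).
S = 0.690 * (2 * 8.04) = 11.1 m
Therefore the sprinkler spacing along the lateral = 11.1 m.


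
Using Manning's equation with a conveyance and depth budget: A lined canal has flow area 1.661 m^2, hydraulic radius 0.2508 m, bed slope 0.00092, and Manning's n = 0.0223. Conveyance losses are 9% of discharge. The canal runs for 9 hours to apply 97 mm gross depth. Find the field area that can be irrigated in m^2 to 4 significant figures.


Approach: apply Manning's equation with a conveyance and depth budget, Q = (1/n)*A*R^(2/3)*S^(1/2); Q_field = Q*(1-loss); Area = Q_field*t/(d/1000).
Step 1 — canal discharge (Manning's equation):
  Q = (1/0.0223) * 1.661 * 0.2508^(2/3) * 0.00092^(1/2) = 0.898484 m^3/s
Step 2 — delivered flow: Q_field = 0.898484*(1 - 9/100) = 0.817620 m^3/s
Step 3 — volume delivered: V = 0.817620 * 9*3600 = 26490.9 m^3
Step 4 — area served: A = V / (depth/1000) = 26490.9 / 0.097 = 273100 m^2
Therefore the field area that can be irrigated = 273100 m^2.


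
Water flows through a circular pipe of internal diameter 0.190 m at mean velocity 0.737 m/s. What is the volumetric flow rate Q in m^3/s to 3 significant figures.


Approach: apply the continuity equation for pipe flow, Q = A * v with A = pi*(D/2)^2.
A = pi*(0.190/2)^2 = 0.028353 m^2
Q = 0.028353 * 0.737 = 0.0209 m^3/s
Therefore the volumetric flow rate Q = 0.0209 m^3/s.


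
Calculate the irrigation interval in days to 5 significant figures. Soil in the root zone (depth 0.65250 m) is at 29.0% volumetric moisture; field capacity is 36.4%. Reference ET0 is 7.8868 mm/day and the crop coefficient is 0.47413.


Approach: apply soil-water budget scheduling, SMD = (FC-theta)/100*depth*1000; ETc = ET0*Kc; interval = SMD/ETc.
Step 1 — soil moisture deficit:
  SMD = (36.4 - 29.0)/100 * 0.65250 * 1000 = 48.28500 mm
Step 2 — daily crop ET (ETc = ET0*Kc):
  ETc = 7.8868 * 0.47413 = 3.739368 mm/day
Step 3 — irrigation interval (SMD/ETc):
  interval = 48.28500 / 3.739368 = 12.913 days
Therefore the irrigation interval = 12.913 days.


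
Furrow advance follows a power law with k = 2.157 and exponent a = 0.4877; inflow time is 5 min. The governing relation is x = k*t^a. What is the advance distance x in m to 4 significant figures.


x = 2.157 * 5^0.4877 = 4.729 m
Therefore the advance distance x = 4.729 m.


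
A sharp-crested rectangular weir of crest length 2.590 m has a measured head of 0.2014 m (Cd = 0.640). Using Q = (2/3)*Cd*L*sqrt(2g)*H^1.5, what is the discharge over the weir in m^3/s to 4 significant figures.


Q = (2/3)*0.640*2.590*sqrt(2*9.81)*0.2014^1.5 = 0.4424 m^3/s
Therefore the discharge over the weir = 0.4424 m^3/s.


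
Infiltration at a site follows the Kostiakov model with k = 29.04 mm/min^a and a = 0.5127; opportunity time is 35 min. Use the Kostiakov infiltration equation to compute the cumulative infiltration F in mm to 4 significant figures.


Approach: apply the Kostiakov infiltration equation, F = k*t^a.
F = 29.04 * 35^0.5127 = 179.7 mm
Therefore the cumulative infiltration F = 179.7 mm.


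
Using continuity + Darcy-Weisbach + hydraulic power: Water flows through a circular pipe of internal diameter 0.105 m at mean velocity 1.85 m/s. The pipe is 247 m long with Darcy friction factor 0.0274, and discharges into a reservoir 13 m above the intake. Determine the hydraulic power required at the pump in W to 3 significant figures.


Approach: apply continuity + Darcy-Weisbach + hydraulic power, Q = A*v; hf = f*(L/D)*(v^2/(2g)); H = static + hf; P = rho*g*Q*H.
Step 1 — flow rate (continuity, Q = A*v):
  A = pi*(0.105/2)^2 = 0.0086590 m^2
  Q = 0.0086590 * 1.85 = 0.016019 m^3/s
Step 2 — friction head loss (Darcy-Weisbach):
  hf = 0.0274 * (247/0.105) * (1.85^2 / (2*9.81))
  hf = 11.244 m
Step 3 — total head: H = 13 + 11.244 = 24.244 m
Step 4 — hydraulic power (P = rho*g*Q*H):
  P = 1000 * 9.81 * 0.016019 * 24.244 = 3810 W
Therefore the hydraulic power required at the pump = 3810 W.


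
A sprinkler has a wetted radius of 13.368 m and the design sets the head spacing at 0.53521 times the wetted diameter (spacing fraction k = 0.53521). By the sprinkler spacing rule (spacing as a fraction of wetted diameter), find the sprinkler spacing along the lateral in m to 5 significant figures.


Approach: apply the sprinkler spacing rule (spacing as a fraction of wetted diameter), S = k*(2*R).
S = 0.53521 * (2 * 13.368) = 14.309 m
Therefore the sprinkler spacing along the lateral = 14.309 m.


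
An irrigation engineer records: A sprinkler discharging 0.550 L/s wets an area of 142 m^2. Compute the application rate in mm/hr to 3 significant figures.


Approach: apply the application rate relation, rate = (Q/A)*3600.
rate = (0.550 / 142) * 3600 = 13.9 mm/hr
Therefore the application rate = 13.9 mm/hr.


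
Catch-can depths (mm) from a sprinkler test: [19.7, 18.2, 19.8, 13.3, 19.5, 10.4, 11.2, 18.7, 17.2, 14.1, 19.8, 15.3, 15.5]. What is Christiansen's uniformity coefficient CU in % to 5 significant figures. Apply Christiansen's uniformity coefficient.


Approach: apply Christiansen's uniformity coefficient, CU = (1 - mean_abs_deviation/mean)*100.
mean = 16.36154 mm
mean |d_i - mean| = 2.826036 mm
CU = (1 - 2.826036/16.36154)*100 = 82.728 %
Therefore Christiansen's uniformity coefficient CU = 82.728 %.


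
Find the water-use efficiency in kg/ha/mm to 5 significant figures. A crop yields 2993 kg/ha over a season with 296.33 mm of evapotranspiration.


Approach: apply the water-use efficiency ratio, WUE = yield/ET.
WUE = 2993 / 296.33 = 10.100 kg/ha/mm
Therefore the water-use efficiency = 10.100 kg/ha/mm.


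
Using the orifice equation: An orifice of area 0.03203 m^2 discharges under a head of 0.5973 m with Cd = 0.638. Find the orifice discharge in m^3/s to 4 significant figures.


Approach: apply the orifice equation, Q = Cd*A*sqrt(2*g*h).
Q = 0.638 * 0.03203 * sqrt(2*9.81*0.5973) = 0.06996 m^3/s
Therefore the orifice discharge = 0.06996 m^3/s.


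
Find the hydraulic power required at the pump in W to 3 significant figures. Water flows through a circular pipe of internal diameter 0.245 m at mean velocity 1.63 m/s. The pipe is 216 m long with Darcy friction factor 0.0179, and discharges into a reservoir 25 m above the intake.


Approach: apply continuity + Darcy-Weisbach + hydraulic power, Q = A*v; hf = f*(L/D)*(v^2/(2g)); H = static + hf; P = rho*g*Q*H.
Step 1 — flow rate (continuity, Q = A*v):
  A = pi*(0.245/2)^2 = 0.047144 m^2
  Q = 0.047144 * 1.63 = 0.076844 m^3/s
Step 2 — friction head loss (Darcy-Weisbach):
  hf = 0.0179 * (216/0.245) * (1.63^2 / (2*9.81))
  hf = 2.1371 m
Step 3 — total head: H = 25 + 2.1371 = 27.137 m
Step 4 — hydraulic power (P = rho*g*Q*H):
  P = 1000 * 9.81 * 0.076844 * 27.137 = 20500 W
Therefore the hydraulic power required at the pump = 20500 W.


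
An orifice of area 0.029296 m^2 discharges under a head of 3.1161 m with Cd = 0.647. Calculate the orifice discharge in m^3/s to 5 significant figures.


Approach: apply the orifice equation, Q = Cd*A*sqrt(2*g*h).
Q = 0.647 * 0.029296 * sqrt(2*9.81*3.1161) = 0.14821 m^3/s
Therefore the orifice discharge = 0.14821 m^3/s.


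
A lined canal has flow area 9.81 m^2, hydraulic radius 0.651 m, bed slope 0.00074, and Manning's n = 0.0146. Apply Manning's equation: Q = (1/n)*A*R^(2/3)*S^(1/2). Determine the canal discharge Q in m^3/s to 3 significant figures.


Q = (1/0.0146) * 9.81 * 0.651^(2/3) * 0.00074^(1/2) = 13.7 m^3/s
Therefore the canal discharge Q = 13.7 m^3/s.


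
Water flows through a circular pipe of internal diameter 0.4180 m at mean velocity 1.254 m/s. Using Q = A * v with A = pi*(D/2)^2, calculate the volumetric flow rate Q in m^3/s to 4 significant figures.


A = pi*(0.4180/2)^2 = 0.137228 m^2
Q = 0.137228 * 1.254 = 0.1721 m^3/s
Therefore the volumetric flow rate Q = 0.1721 m^3/s.


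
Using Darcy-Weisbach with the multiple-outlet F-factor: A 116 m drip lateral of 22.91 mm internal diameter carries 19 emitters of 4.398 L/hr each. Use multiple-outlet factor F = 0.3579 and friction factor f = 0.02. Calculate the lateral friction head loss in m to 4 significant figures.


Approach: apply Darcy-Weisbach with the multiple-outlet F-factor, Q = n*q/(3600*1000) m^3/s; v = Q/A; hf = F*f*(L/D)*(v^2/(2g)).
Q = 19*4.398/(3600*1000) = 2.32117e-05 m^3/s
A = pi*(22.91e-3/2)^2 = 4.12230e-04 m^2, so v = Q/A = 0.0563075 m/s
hf = 0.3579*0.02*(116/0.02291)*(0.0563075^2/(2*9.81)) = 0.005857 m
Therefore the lateral friction head loss = 0.005857 m.


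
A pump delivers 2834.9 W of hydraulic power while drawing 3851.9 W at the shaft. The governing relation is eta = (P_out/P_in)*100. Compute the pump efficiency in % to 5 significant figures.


eta = (2834.9 / 3851.9) * 100 = 73.597 %
Therefore the pump efficiency = 73.597 %.


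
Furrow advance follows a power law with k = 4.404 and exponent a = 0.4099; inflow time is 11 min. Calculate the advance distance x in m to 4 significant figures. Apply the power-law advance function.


Approach: apply the power-law advance function, x = k*t^a.
x = 4.404 * 11^0.4099 = 11.77 m
Therefore the advance distance x = 11.77 m.


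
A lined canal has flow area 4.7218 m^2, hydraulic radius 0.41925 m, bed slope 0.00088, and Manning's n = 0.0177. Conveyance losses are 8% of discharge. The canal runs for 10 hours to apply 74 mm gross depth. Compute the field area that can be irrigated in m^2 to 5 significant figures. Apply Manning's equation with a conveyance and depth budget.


Approach: apply Manning's equation with a conveyance and depth budget, Q = (1/n)*A*R^(2/3)*S^(1/2); Q_field = Q*(1-loss); Area = Q_field*t/(d/1000).
Step 1 — canal discharge (Manning's equation):
  Q = (1/0.0177) * 4.7218 * 0.41925^(2/3) * 0.00088^(1/2) = 4.432932 m^3/s
Step 2 — delivered flow: Q_field = 4.432932*(1 - 8/100) = 4.078297 m^3/s
Step 3 — volume delivered: V = 4.078297 * 10*3600 = 146818.7 m^3
Step 4 — area served: A = V / (depth/1000) = 146818.7 / 0.074 = 1984000 m^2
Therefore the field area that can be irrigated = 1984000 m^2.


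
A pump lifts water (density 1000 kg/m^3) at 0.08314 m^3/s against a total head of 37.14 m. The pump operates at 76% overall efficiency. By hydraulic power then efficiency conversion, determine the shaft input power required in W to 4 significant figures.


Approach: apply hydraulic power then efficiency conversion, P = rho*g*Q*H; P_in = P/eta.
Step 1 — hydraulic power (P = rho*g*Q*H):
  P = 1000 * 9.81 * 0.08314 * 37.14 = 30291.5 W
Step 2 — input power: P_in = P/eta = 30291.5 / 0.76 = 39860 W
Therefore the shaft input power required = 39860 W.


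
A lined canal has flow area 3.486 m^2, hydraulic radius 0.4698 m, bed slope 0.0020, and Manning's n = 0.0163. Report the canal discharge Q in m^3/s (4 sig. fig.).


Approach: apply Manning's equation, Q = (1/n)*A*R^(2/3)*S^(1/2).
Q = (1/0.0163) * 3.486 * 0.4698^(2/3) * 0.0020^(1/2) = 5.780 m^3/s
Therefore the canal discharge Q = 5.780 m^3/s.


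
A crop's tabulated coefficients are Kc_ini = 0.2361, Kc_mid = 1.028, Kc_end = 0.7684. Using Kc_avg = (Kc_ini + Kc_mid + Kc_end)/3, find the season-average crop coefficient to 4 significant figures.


Kc_avg = (0.2361 + 1.028 + 0.7684)/3 = 0.6775
Therefore the season-average crop coefficient = 0.6775.


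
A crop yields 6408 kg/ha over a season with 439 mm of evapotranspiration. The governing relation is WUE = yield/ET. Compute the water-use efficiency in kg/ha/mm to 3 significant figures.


WUE = 6408 / 439 = 14.6 kg/ha/mm
Therefore the water-use efficiency = 14.6 kg/ha/mm.


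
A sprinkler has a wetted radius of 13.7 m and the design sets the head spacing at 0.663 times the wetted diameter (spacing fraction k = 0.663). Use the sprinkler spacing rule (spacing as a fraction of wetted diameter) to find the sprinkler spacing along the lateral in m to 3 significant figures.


Approach: apply the sprinkler spacing rule (spacing as a fraction of wetted diameter), S = k*(2*R).
S = 0.663 * (2 * 13.7) = 18.2 m
Therefore the sprinkler spacing along the lateral = 18.2 m.


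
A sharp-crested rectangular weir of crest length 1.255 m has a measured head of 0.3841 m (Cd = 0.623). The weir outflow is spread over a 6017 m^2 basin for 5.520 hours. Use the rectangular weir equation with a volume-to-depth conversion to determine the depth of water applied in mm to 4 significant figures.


Approach: apply the rectangular weir equation with a volume-to-depth conversion, Q = (2/3)*Cd*L*sqrt(2g)*H^1.5; d = Q*t/A * 1000.
Step 1 — weir discharge:
  Q = (2/3)*0.623*1.255*sqrt(2*9.81)*0.3841^1.5 = 0.549612 m^3/s
Step 2 — volume: V = 0.549612 * 5.520*3600 = 10921.9 m^3
Step 3 — depth: d = V/A * 1000 = 10921.9/6017 * 1000 = 1815 mm
Therefore the depth of water applied = 1815 mm.


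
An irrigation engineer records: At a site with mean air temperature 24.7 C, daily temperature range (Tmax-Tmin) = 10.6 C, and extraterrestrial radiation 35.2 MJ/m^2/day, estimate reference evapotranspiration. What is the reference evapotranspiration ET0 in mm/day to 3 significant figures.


Approach: apply the Hargreaves-Samani method, ET0 = 0.0023*(Tmean+17.8)*sqrt(Tmax-Tmin)*0.408*Ra.
ET0 = 0.0023*(24.7+17.8)*sqrt(10.6)*0.408*35.2 = 4.57 mm/day
Therefore the reference evapotranspiration ET0 = 4.57 mm/day.


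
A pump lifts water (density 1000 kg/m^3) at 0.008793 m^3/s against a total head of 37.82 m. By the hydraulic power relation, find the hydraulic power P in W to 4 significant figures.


Approach: apply the hydraulic power relation, P = rho*g*Q*H.
P = 1000 * 9.81 * 0.008793 * 37.82 = 3262 W
Therefore the hydraulic power P = 3262 W.


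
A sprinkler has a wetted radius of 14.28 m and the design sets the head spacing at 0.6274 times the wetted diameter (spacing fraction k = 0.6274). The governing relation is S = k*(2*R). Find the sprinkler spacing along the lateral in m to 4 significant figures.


S = 0.6274 * (2 * 14.28) = 17.92 m
Therefore the sprinkler spacing along the lateral = 17.92 m.


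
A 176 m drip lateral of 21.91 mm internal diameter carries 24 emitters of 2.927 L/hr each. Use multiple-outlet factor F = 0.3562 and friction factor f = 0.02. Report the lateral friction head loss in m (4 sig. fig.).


Approach: apply Darcy-Weisbach with the multiple-outlet F-factor, Q = n*q/(3600*1000) m^3/s; v = Q/A; hf = F*f*(L/D)*(v^2/(2g)).
Q = 24*2.927/(3600*1000) = 1.95133e-05 m^3/s
A = pi*(21.91e-3/2)^2 = 3.77029e-04 m^2, so v = Q/A = 0.0517555 m/s
hf = 0.3562*0.02*(176/0.02191)*(0.0517555^2/(2*9.81)) = 0.007813 m
Therefore the lateral friction head loss = 0.007813 m.


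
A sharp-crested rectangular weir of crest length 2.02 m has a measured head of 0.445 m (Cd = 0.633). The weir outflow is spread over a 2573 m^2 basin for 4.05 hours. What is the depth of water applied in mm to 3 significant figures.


Approach: apply the rectangular weir equation with a volume-to-depth conversion, Q = (2/3)*Cd*L*sqrt(2g)*H^1.5; d = Q*t/A * 1000.
Step 1 — weir discharge:
  Q = (2/3)*0.633*2.02*sqrt(2*9.81)*0.445^1.5 = 1.1209 m^3/s
Step 2 — volume: V = 1.1209 * 4.05*3600 = 16342 m^3
Step 3 — depth: d = V/A * 1000 = 16342/2573 * 1000 = 6350 mm
Therefore the depth of water applied = 6350 mm.


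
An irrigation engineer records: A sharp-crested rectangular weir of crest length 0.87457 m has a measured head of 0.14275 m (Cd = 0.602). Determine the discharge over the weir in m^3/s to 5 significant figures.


Approach: apply the rectangular weir equation, Q = (2/3)*Cd*L*sqrt(2g)*H^1.5.
Q = (2/3)*0.602*0.87457*sqrt(2*9.81)*0.14275^1.5 = 0.083852 m^3/s
Therefore the discharge over the weir = 0.083852 m^3/s.


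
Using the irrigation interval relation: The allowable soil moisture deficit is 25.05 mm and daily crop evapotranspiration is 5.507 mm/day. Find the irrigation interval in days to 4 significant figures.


Approach: apply the irrigation interval relation, interval = SMD / ETc.
interval = 25.05 / 5.507 = 4.549 days
Therefore the irrigation interval = 4.549 days.


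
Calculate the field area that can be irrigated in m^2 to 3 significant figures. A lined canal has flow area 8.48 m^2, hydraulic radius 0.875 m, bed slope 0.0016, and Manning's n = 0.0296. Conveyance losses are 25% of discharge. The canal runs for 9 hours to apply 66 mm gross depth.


Approach: apply Manning's equation with a conveyance and depth budget, Q = (1/n)*A*R^(2/3)*S^(1/2); Q_field = Q*(1-loss); Area = Q_field*t/(d/1000).
Step 1 — canal discharge (Manning's equation):
  Q = (1/0.0296) * 8.48 * 0.875^(2/3) * 0.0016^(1/2) = 10.483 m^3/s
Step 2 — delivered flow: Q_field = 10.483*(1 - 25/100) = 7.8626 m^3/s
Step 3 — volume delivered: V = 7.8626 * 9*3600 = 254750 m^3
Step 4 — area served: A = V / (depth/1000) = 254750 / 0.066 = 3860000 m^2
Therefore the field area that can be irrigated = 3860000 m^2.


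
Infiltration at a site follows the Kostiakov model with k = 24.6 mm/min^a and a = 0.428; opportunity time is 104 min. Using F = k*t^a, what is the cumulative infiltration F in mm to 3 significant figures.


F = 24.6 * 104^0.428 = 180 mm
Therefore the cumulative infiltration F = 180 mm.


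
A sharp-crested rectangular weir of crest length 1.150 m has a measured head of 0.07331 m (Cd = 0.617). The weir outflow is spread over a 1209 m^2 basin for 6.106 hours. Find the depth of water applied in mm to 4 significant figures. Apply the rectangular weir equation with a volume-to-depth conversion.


Approach: apply the rectangular weir equation with a volume-to-depth conversion, Q = (2/3)*Cd*L*sqrt(2g)*H^1.5; d = Q*t/A * 1000.
Step 1 — weir discharge:
  Q = (2/3)*0.617*1.150*sqrt(2*9.81)*0.07331^1.5 = 0.0415897 m^3/s
Step 2 — volume: V = 0.0415897 * 6.106*3600 = 914.209 m^3
Step 3 — depth: d = V/A * 1000 = 914.209/1209 * 1000 = 756.2 mm
Therefore the depth of water applied = 756.2 mm.


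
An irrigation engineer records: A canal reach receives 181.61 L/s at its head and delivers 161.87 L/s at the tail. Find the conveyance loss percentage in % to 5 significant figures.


Approach: apply the conveyance loss ratio, loss% = ((Q_head - Q_tail)/Q_head)*100.
loss = ((181.61 - 161.87)/181.61)*100 = 10.869 %
Therefore the conveyance loss percentage = 10.869 %.


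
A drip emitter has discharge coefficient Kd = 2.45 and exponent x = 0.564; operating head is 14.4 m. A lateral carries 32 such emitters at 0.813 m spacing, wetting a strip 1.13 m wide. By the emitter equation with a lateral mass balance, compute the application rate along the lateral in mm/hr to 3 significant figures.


Approach: apply the emitter equation with a lateral mass balance, q = Kd*h^x; Q = n*q; rate = Q/(n*spacing*width).
Step 1 — single emitter flow (q = Kd*h^x):
  q = 2.45 * 14.4^0.564 = 11.028 L/hr
Step 2 — total lateral flow: Q = 32 * 11.028 = 352.88 L/hr
Step 3 — wetted area: A = 32 * 0.813 * 1.13 = 29.398 m^2
Step 4 — application rate: Q/A = 352.88/29.398 = 12.0 mm/hr
Therefore the application rate along the lateral = 12.0 mm/hr.


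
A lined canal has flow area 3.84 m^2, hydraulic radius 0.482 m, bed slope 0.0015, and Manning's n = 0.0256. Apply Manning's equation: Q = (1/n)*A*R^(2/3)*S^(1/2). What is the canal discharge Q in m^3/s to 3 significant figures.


Q = (1/0.0256) * 3.84 * 0.482^(2/3) * 0.0015^(1/2) = 3.57 m^3/s
Therefore the canal discharge Q = 3.57 m^3/s.


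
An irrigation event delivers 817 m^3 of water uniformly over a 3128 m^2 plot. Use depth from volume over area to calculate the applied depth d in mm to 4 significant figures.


Approach: apply depth from volume over area, d = (V/A)*1000.
d = (817 / 3128) * 1000 = 261.2 mm
Therefore the applied depth d = 261.2 mm.


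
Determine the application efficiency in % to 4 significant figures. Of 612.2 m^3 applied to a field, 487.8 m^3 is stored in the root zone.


Approach: apply the application efficiency ratio, Ea = (stored/applied)*100.
Ea = (487.8/612.2)*100 = 79.68 %
Therefore the application efficiency = 79.68 %.


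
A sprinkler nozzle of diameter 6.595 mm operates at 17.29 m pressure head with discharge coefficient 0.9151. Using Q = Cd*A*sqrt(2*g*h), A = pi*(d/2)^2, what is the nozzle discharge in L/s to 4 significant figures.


A = pi*(6.595e-3/2)^2 = 3.41601e-05 m^2
Q = 0.9151 * 3.41601e-05 * sqrt(2*9.81*17.29) * 1000 = 0.5758 L/s
Therefore the nozzle discharge = 0.5758 L/s.


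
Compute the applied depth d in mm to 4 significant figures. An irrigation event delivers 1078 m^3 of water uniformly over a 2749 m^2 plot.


Approach: apply depth from volume over area, d = (V/A)*1000.
d = (1078 / 2749) * 1000 = 392.1 mm
Therefore the applied depth d = 392.1 mm.


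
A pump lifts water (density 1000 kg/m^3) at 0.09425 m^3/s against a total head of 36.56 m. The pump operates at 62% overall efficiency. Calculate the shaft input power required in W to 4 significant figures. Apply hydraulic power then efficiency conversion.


Approach: apply hydraulic power then efficiency conversion, P = rho*g*Q*H; P_in = P/eta.
Step 1 — hydraulic power (P = rho*g*Q*H):
  P = 1000 * 9.81 * 0.09425 * 36.56 = 33803.1 W
Step 2 — input power: P_in = P/eta = 33803.1 / 0.62 = 54520 W
Therefore the shaft input power required = 54520 W.


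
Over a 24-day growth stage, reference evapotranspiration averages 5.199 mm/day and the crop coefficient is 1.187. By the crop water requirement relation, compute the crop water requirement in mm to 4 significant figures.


Approach: apply the crop water requirement relation, CWR = ET0 * Kc * days.
CWR = 5.199 * 1.187 * 24 = 148.1 mm
Therefore the crop water requirement = 148.1 mm.


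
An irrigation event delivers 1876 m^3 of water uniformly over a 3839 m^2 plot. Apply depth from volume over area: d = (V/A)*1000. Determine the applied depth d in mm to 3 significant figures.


d = (1876 / 3839) * 1000 = 489 mm
Therefore the applied depth d = 489 mm.


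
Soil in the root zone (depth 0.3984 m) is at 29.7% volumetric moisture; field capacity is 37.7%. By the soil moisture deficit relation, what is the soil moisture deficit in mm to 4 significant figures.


Approach: apply the soil moisture deficit relation, SMD = (FC - theta)/100 * depth * 1000.
SMD = (37.7 - 29.7)/100 * 0.3984 * 1000 = 31.87 mm
Therefore the soil moisture deficit = 31.87 mm.


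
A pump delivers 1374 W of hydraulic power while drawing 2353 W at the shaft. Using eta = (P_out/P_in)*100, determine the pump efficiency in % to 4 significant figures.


eta = (1374 / 2353) * 100 = 58.39 %
Therefore the pump efficiency = 58.39 %.


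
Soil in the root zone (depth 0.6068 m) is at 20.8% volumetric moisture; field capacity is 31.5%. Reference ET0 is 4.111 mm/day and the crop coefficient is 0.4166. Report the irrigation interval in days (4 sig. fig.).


Approach: apply soil-water budget scheduling, SMD = (FC-theta)/100*depth*1000; ETc = ET0*Kc; interval = SMD/ETc.
Step 1 — soil moisture deficit:
  SMD = (31.5 - 20.8)/100 * 0.6068 * 1000 = 64.9276 mm
Step 2 — daily crop ET (ETc = ET0*Kc):
  ETc = 4.111 * 0.4166 = 1.71264 mm/day
Step 3 — irrigation interval (SMD/ETc):
  interval = 64.9276 / 1.71264 = 37.91 days
Therefore the irrigation interval = 37.91 days.


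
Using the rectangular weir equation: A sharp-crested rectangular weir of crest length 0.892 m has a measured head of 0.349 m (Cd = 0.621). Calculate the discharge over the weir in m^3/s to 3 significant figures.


Approach: apply the rectangular weir equation, Q = (2/3)*Cd*L*sqrt(2g)*H^1.5.
Q = (2/3)*0.621*0.892*sqrt(2*9.81)*0.349^1.5 = 0.337 m^3/s
Therefore the discharge over the weir = 0.337 m^3/s.


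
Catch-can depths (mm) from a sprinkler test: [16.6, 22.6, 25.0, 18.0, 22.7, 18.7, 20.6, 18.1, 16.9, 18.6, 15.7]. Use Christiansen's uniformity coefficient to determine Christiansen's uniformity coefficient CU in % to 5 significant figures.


Approach: apply Christiansen's uniformity coefficient, CU = (1 - mean_abs_deviation/mean)*100.
mean = 19.40909 mm
mean |d_i - mean| = 2.411570 mm
CU = (1 - 2.411570/19.40909)*100 = 87.575 %
Therefore Christiansen's uniformity coefficient CU = 87.575 %.


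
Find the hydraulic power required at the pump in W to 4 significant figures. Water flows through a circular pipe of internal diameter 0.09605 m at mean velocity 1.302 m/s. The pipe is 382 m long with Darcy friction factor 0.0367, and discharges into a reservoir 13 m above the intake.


Approach: apply continuity + Darcy-Weisbach + hydraulic power, Q = A*v; hf = f*(L/D)*(v^2/(2g)); H = static + hf; P = rho*g*Q*H.
Step 1 — flow rate (continuity, Q = A*v):
  A = pi*(0.09605/2)^2 = 0.00724577 m^2
  Q = 0.00724577 * 1.302 = 0.00943399 m^3/s
Step 2 — friction head loss (Darcy-Weisbach):
  hf = 0.0367 * (382/0.09605) * (1.302^2 / (2*9.81))
  hf = 12.6112 m
Step 3 — total head: H = 13 + 12.6112 = 25.6112 m
Step 4 — hydraulic power (P = rho*g*Q*H):
  P = 1000 * 9.81 * 0.00943399 * 25.6112 = 2370 W
Therefore the hydraulic power required at the pump = 2370 W.


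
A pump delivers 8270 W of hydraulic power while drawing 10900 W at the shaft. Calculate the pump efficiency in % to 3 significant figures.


Approach: apply the efficiency ratio, eta = (P_out/P_in)*100.
eta = (8270 / 10900) * 100 = 75.9 %
Therefore the pump efficiency = 75.9 %.
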